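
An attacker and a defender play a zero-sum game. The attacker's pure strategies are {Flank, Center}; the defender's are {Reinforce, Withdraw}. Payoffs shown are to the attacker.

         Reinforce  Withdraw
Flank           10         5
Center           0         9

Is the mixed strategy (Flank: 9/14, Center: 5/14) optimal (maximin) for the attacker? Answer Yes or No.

Yes

Against Reinforce this mix gives (9/14)·10 + (5/14)·0 = 45/7.
Against Withdraw this mix gives (9/14)·5 + (5/14)·9 = 45/7.
All of the defender's active replies (Reinforce, Withdraw) yield 45/7, and no column does worse for the attacker. The mix makes the defender indifferent and guarantees 45/7, so it is optimal.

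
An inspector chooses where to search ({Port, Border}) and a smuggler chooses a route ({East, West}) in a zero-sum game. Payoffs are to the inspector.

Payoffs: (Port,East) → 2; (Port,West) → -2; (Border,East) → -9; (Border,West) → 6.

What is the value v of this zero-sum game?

-6/19

Row minima: Port → -2, Border → -9; maximin = -2.
Column maxima: East → 2, West → 6; minimax = 2.
-2 ≠ 2, so there is no saddle point; optimal play is mixed.
Let the inspector play Port with probability p. Expected payoff against East: 2p + (-9)(1−p) = 11p − 9; against West: (-2)p + 6(1−p) = −8p + 6.
Setting these equal: 11p − 9 = −8p + 6 ⇒ 19p = 15 ⇒ p = 15/19, and the value is (11)·(15/19) − 9 = -6/19.
For the smuggler: with q = P(East), equating Port's and Border's payoffs gives 4q − 2 = −15q + 6 ⇒ q = 8/19.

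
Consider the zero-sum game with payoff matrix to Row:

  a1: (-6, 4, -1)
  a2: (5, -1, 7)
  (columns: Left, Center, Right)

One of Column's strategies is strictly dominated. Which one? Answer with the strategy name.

Right

Left holds Row's payoff strictly below Right in every row: -6 < -1, 5 < 7.
So Right is strictly dominated for Column.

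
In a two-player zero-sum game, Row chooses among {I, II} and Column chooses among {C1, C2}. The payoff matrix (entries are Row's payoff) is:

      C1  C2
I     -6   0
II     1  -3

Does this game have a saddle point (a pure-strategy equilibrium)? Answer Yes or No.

No

Row minima: I → -6, II → -3; maximin = -3.
Column maxima: C1 → 1, C2 → 0; minimax = 0.
-3 ≠ 0, so no pure-strategy equilibrium exists.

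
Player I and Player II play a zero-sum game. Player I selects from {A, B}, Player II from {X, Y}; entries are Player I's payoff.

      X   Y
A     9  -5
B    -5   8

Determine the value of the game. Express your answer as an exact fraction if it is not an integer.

Row minima: A → -5, B → -5; maximin = -5.
Column maxima: X → 9, Y → 8; minimax = 8.
-5 ≠ 8, so there is no saddle point; optimal play is mixed.
Let Player I play A with probability p. Expected payoff against X: 9p + (-5)(1−p) = 14p − 5; against Y: (-5)p + 8(1−p) = −13p + 8.
Setting these equal: 14p − 5 = −13p + 8 ⇒ 27p = 13 ⇒ p = 13/27, and the value is (14)·(13/27) − 5 = 47/27.
For Player II: with q = P(X), equating A's and B's payoffs gives 14q − 5 = −13q + 8 ⇒ q = 13/27.

47/27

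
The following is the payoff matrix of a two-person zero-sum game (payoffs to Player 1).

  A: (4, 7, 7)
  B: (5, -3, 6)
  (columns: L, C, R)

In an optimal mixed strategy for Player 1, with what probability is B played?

3/11

Row minima: A → 4, B → -3; maximin = 4.
Column maxima: L → 5, C → 7, R → 7; minimax = 5.
4 ≠ 5, so there is no saddle point; optimal play is mixed.
R is strictly dominated by L (it gives Player 1 strictly more in every row), so Player 2 never plays it.
On the remaining 2×2 (A, B vs L, C):
Let Player 1 play A with probability p. Expected payoff against L: 4p + 5(1−p) = −p + 5; against C: 7p + (-3)(1−p) = 10p − 3.
Setting these equal: −p + 5 = 10p − 3 ⇒ −11p = -8 ⇒ p = 8/11, and the value is (-1)·(8/11) + 5 = 47/11.
For Player 2: with q = P(L), equating A's and B's payoffs gives −3q + 7 = 8q − 3 ⇒ q = 10/11.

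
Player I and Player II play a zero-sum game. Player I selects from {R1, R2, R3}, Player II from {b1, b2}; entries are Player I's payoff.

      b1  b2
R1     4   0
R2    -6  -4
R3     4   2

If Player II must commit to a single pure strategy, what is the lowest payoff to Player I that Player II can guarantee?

Column maxima: b1 → 4, b2 → 2.
The smallest of these is 2.

2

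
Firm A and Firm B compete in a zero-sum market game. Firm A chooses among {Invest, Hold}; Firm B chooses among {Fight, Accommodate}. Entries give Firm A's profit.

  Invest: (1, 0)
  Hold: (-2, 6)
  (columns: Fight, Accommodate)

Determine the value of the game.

2/3

Row minima: Invest → 0, Hold → -2; maximin = 0.
Column maxima: Fight → 1, Accommodate → 6; minimax = 1.
0 ≠ 1, so there is no saddle point; optimal play is mixed.
Let Firm A play Invest with probability p. Expected payoff against Fight: 1p + (-2)(1−p) = 3p − 2; against Accommodate: 0p + 6(1−p) = −6p + 6.
Setting these equal: 3p − 2 = −6p + 6 ⇒ 9p = 8 ⇒ p = 8/9, and the value is (3)·(8/9) − 2 = 2/3.
For Firm B: with q = P(Fight), equating Invest's and Hold's payoffs gives q = −8q + 6 ⇒ q = 2/3.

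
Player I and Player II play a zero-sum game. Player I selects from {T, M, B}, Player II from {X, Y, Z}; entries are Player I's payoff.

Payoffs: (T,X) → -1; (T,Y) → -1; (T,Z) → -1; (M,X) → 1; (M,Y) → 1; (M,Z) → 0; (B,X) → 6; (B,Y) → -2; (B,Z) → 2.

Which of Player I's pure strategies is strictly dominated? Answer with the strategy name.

M gives a strictly higher payoff than T against every column: 1 > -1, 1 > -1, 0 > -1.
So T is strictly dominated and Player I never plays it.

T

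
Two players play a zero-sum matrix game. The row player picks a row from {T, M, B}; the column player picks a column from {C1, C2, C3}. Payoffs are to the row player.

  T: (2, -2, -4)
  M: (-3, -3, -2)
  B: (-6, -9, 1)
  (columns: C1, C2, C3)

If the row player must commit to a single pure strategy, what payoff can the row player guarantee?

Row minima: T → -4, M → -3, B → -9.
The best of these is -3.

-3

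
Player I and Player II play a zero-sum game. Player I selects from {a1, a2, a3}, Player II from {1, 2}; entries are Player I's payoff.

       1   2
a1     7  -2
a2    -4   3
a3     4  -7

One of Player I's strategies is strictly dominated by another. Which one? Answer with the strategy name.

a3

a1 gives a strictly higher payoff than a3 against every column: 7 > 4, -2 > -7.
So a3 is strictly dominated and Player I never plays it.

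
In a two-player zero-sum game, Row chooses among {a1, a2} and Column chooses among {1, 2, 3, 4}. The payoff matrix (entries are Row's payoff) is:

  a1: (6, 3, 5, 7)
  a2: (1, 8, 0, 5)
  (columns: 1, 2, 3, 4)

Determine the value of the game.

4

Row minima: a1 → 3, a2 → 0; maximin = 3.
Column maxima: 1 → 6, 2 → 8, 3 → 5, 4 → 7; minimax = 5.
3 ≠ 5, so there is no saddle point; optimal play is mixed.
1 is strictly dominated by 3 (it gives Row strictly more in every row), so Column never plays it.
4 is strictly dominated by 3 (it gives Row strictly more in every row), so Column never plays it.
On the remaining 2×2 (a1, a2 vs 2, 3):
Let Row play a1 with probability p. Expected payoff against 2: 3p + 8(1−p) = −5p + 8; against 3: 5p + 0(1−p) = 5p.
Setting these equal: −5p + 8 = 5p ⇒ −10p = -8 ⇒ p = 4/5, and the value is (-5)·(4/5) + 8 = 4.
For Column: with q = P(2), equating a1's and a2's payoffs gives −2q + 5 = 8q ⇒ q = 1/2.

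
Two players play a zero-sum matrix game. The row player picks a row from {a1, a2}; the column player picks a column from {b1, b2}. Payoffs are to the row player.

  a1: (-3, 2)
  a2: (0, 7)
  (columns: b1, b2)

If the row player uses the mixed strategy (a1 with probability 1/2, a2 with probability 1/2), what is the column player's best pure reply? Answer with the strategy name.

If the column player plays b1, the row player's expected payoff is (1/2)·(-3) + (1/2)·0 = -3/2.
If the column player plays b2, the row player's expected payoff is (1/2)·2 + (1/2)·7 = 9/2.
The column player minimizes the row player's payoff; the smallest is -3/2, so the best response is b1.

b1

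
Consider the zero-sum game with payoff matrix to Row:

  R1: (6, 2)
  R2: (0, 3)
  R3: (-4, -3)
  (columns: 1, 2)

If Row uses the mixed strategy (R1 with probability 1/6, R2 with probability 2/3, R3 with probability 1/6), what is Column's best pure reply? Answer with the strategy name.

If Column plays 1, Row's expected payoff is (1/6)·6 + (2/3)·0 + (1/6)·(-4) = 1/3.
If Column plays 2, Row's expected payoff is (1/6)·2 + (2/3)·3 + (1/6)·(-3) = 11/6.
Column minimizes Row's payoff; the smallest is 1/3, so the best response is 1.

1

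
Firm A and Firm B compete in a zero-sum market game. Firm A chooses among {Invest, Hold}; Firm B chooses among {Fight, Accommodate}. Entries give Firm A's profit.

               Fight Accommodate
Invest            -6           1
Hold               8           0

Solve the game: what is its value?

Row minima: Invest → -6, Hold → 0; maximin = 0.
Column maxima: Fight → 8, Accommodate → 1; minimax = 1.
0 ≠ 1, so there is no saddle point; optimal play is mixed.
Let Firm A play Invest with probability p. Expected payoff against Fight: (-6)p + 8(1−p) = −14p + 8; against Accommodate: 1p + 0(1−p) = p.
Setting these equal: −14p + 8 = p ⇒ −15p = -8 ⇒ p = 8/15, and the value is (-14)·(8/15) + 8 = 8/15.
For Firm B: with q = P(Fight), equating Invest's and Hold's payoffs gives −7q + 1 = 8q ⇒ q = 1/15.

8/15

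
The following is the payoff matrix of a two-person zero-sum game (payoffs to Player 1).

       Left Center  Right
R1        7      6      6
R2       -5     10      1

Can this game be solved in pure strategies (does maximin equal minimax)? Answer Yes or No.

Yes

Row minima: R1 → 6, R2 → -5; maximin = 6.
Column maxima: Left → 7, Center → 10, Right → 6; minimax = 6.
maximin = minimax = 6, so a saddle point exists.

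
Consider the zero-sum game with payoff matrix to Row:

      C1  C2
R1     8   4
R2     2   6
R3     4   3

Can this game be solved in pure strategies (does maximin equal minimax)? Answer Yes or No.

No

Row minima: R1 → 4, R2 → 2, R3 → 3; maximin = 4.
Column maxima: C1 → 8, C2 → 6; minimax = 6.
4 ≠ 6, so no pure-strategy equilibrium exists.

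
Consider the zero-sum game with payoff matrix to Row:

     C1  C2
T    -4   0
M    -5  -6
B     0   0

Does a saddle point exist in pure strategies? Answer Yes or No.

Yes

Row minima: T → -4, M → -6, B → 0; maximin = 0.
Column maxima: C1 → 0, C2 → 0; minimax = 0.
maximin = minimax = 0, so a saddle point exists.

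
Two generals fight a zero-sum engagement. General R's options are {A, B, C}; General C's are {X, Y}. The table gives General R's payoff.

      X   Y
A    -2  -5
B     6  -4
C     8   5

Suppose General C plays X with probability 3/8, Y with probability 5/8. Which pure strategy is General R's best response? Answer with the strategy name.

C

Expected payoff of A: (3/8)·(-2) + (5/8)·(-5) = -31/8.
Expected payoff of B: (3/8)·6 + (5/8)·(-4) = -1/4.
Expected payoff of C: (3/8)·8 + (5/8)·5 = 49/8.
The largest is 49/8, so General R's best response is C.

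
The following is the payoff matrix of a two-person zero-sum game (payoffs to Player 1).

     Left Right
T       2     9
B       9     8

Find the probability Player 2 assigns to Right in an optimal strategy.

Row minima: T → 2, B → 8; maximin = 8.
Column maxima: Left → 9, Right → 9; minimax = 9.
8 ≠ 9, so there is no saddle point; optimal play is mixed.
Let Player 1 play T with probability p. Expected payoff against Left: 2p + 9(1−p) = −7p + 9; against Right: 9p + 8(1−p) = p + 8.
Setting these equal: −7p + 9 = p + 8 ⇒ −8p = -1 ⇒ p = 1/8, and the value is (-7)·(1/8) + 9 = 65/8.
For Player 2: with q = P(Left), equating T's and B's payoffs gives −7q + 9 = q + 8 ⇒ q = 1/8.

7/8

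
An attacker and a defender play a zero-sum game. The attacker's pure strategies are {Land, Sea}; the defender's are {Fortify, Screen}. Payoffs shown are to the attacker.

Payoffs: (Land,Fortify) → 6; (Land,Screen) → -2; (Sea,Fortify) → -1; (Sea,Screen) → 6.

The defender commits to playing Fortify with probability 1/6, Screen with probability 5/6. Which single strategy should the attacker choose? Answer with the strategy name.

Sea

Expected payoff of Land: (1/6)·6 + (5/6)·(-2) = -2/3.
Expected payoff of Sea: (1/6)·(-1) + (5/6)·6 = 29/6.
The largest is 29/6, so the attacker's best response is Sea.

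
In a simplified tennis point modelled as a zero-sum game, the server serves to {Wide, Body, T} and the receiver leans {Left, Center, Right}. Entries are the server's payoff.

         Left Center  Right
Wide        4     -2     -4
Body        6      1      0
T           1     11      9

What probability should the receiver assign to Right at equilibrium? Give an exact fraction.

5/14

Row minima: Wide → -4, Body → 0, T → 1; maximin = 1.
Column maxima: Left → 6, Center → 11, Right → 9; minimax = 6.
1 ≠ 6, so there is no saddle point; optimal play is mixed.
Wide is strictly dominated by Body, so the server never plays it.
Center is strictly dominated by Right (it gives the server strictly more in every row), so the receiver never plays it.
On the remaining 2×2 (Body, T vs Left, Right):
Let the server play Body with probability p. Expected payoff against Left: 6p + 1(1−p) = 5p + 1; against Right: 0p + 9(1−p) = −9p + 9.
Setting these equal: 5p + 1 = −9p + 9 ⇒ 14p = 8 ⇒ p = 4/7, and the value is (5)·(4/7) + 1 = 27/7.
For the receiver: with q = P(Left), equating Body's and T's payoffs gives 6q = −8q + 9 ⇒ q = 9/14.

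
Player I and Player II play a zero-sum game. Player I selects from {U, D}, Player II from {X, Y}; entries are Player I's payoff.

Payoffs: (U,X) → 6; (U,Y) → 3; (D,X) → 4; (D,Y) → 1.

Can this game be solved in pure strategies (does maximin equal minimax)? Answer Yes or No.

Yes

Row minima: U → 3, D → 1; maximin = 3.
Column maxima: X → 6, Y → 3; minimax = 3.
maximin = minimax = 3, so a saddle point exists.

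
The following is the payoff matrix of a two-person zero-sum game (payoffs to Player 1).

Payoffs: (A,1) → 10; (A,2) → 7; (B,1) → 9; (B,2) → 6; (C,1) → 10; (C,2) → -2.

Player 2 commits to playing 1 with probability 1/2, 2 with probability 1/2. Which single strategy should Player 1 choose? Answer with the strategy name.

A

Expected payoff of A: (1/2)·10 + (1/2)·7 = 17/2.
Expected payoff of B: (1/2)·9 + (1/2)·6 = 15/2.
Expected payoff of C: (1/2)·10 + (1/2)·(-2) = 4.
The largest is 17/2, so Player 1's best response is A.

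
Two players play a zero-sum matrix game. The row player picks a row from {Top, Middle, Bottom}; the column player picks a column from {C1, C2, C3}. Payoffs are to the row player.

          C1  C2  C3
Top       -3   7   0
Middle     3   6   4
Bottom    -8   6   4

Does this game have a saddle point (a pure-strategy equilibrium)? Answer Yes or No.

Yes

Row minima: Top → -3, Middle → 3, Bottom → -8; maximin = 3.
Column maxima: C1 → 3, C2 → 7, C3 → 4; minimax = 3.
maximin = minimax = 3, so a saddle point exists.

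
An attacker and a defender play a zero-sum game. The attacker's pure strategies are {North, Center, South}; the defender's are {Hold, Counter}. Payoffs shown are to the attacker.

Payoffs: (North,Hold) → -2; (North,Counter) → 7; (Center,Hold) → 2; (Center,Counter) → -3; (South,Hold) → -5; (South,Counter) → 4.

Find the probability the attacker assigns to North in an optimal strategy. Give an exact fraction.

Row minima: North → -2, Center → -3, South → -5; maximin = -2.
Column maxima: Hold → 2, Counter → 7; minimax = 2.
-2 ≠ 2, so there is no saddle point; optimal play is mixed.
South is strictly dominated by North, so the attacker never plays it.
On the remaining 2×2 (North, Center vs Hold, Counter):
Let the attacker play North with probability p. Expected payoff against Hold: (-2)p + 2(1−p) = −4p + 2; against Counter: 7p + (-3)(1−p) = 10p − 3.
Setting these equal: −4p + 2 = 10p − 3 ⇒ −14p = -5 ⇒ p = 5/14, and the value is (-4)·(5/14) + 2 = 4/7.
For the defender: with q = P(Hold), equating North's and Center's payoffs gives −9q + 7 = 5q − 3 ⇒ q = 5/7.

5/14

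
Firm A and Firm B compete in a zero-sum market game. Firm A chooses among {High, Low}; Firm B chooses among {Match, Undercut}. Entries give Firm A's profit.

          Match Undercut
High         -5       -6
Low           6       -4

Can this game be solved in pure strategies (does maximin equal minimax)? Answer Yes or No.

Yes

Row minima: High → -6, Low → -4; maximin = -4.
Column maxima: Match → 6, Undercut → -4; minimax = -4.
maximin = minimax = -4, so a saddle point exists.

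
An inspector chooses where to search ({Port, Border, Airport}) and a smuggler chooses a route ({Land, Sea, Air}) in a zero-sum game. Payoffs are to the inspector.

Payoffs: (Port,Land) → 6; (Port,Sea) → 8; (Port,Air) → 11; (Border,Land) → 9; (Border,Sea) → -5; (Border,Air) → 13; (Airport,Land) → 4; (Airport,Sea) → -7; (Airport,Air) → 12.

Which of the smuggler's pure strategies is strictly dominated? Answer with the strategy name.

Air

Land holds the inspector's payoff strictly below Air in every row: 6 < 11, 9 < 13, 4 < 12.
So Air is strictly dominated for the smuggler.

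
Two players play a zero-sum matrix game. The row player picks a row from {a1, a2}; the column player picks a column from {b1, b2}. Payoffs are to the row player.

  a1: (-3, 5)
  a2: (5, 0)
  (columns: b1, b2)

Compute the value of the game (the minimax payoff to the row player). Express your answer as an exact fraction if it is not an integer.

Row minima: a1 → -3, a2 → 0; maximin = 0.
Column maxima: b1 → 5, b2 → 5; minimax = 5.
0 ≠ 5, so there is no saddle point; optimal play is mixed.
Let the row player play a1 with probability p. Expected payoff against b1: (-3)p + 5(1−p) = −8p + 5; against b2: 5p + 0(1−p) = 5p.
Setting these equal: −8p + 5 = 5p ⇒ −13p = -5 ⇒ p = 5/13, and the value is (-8)·(5/13) + 5 = 25/13.
For the column player: with q = P(b1), equating a1's and a2's payoffs gives −8q + 5 = 5q ⇒ q = 5/13.

25/13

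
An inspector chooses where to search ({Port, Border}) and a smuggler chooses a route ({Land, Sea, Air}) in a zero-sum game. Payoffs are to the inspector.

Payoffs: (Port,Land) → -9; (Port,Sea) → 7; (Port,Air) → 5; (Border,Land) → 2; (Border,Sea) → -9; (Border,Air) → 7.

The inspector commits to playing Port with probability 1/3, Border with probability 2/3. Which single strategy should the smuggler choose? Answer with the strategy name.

Sea

If the smuggler plays Land, the inspector's expected payoff is (1/3)·(-9) + (2/3)·2 = -5/3.
If the smuggler plays Sea, the inspector's expected payoff is (1/3)·7 + (2/3)·(-9) = -11/3.
If the smuggler plays Air, the inspector's expected payoff is (1/3)·5 + (2/3)·7 = 19/3.
The smuggler minimizes the inspector's payoff; the smallest is -11/3, so the best response is Sea.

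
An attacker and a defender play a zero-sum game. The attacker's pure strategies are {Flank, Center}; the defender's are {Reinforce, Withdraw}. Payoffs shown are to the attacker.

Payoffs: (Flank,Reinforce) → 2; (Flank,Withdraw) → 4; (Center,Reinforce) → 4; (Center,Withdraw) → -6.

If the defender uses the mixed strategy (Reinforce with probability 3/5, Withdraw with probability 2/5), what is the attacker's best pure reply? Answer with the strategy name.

Expected payoff of Flank: (3/5)·2 + (2/5)·4 = 14/5.
Expected payoff of Center: (3/5)·4 + (2/5)·(-6) = 0.
The largest is 14/5, so the attacker's best response is Flank.

Flank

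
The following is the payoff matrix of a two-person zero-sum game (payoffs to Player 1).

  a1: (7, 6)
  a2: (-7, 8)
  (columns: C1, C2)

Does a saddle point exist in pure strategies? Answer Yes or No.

No

Row minima: a1 → 6, a2 → -7; maximin = 6.
Column maxima: C1 → 7, C2 → 8; minimax = 7.
6 ≠ 7, so no pure-strategy equilibrium exists.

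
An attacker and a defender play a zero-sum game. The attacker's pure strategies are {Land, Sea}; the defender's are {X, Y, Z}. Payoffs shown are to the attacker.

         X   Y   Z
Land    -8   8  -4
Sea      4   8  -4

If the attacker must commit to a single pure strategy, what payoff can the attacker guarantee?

Row minima: Land → -8, Sea → -4.
The best of these is -4.

-4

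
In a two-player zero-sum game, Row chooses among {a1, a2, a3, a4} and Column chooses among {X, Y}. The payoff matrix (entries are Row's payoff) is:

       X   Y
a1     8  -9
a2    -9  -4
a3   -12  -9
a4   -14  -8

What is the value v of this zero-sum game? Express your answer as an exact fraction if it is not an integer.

Row minima: a1 → -9, a2 → -9, a3 → -12, a4 → -14; maximin = -9.
Column maxima: X → 8, Y → -4; minimax = -4.
-9 ≠ -4, so there is no saddle point; optimal play is mixed.
a3 is strictly dominated by a2, so Row never plays it.
a4 is strictly dominated by a2, so Row never plays it.
On the remaining 2×2 (a1, a2 vs X, Y):
Let Row play a1 with probability p. Expected payoff against X: 8p + (-9)(1−p) = 17p − 9; against Y: (-9)p + (-4)(1−p) = −5p − 4.
Setting these equal: 17p − 9 = −5p − 4 ⇒ 22p = 5 ⇒ p = 5/22, and the value is (17)·(5/22) − 9 = -113/22.
For Column: with q = P(X), equating a1's and a2's payoffs gives 17q − 9 = −5q − 4 ⇒ q = 5/22.

-113/22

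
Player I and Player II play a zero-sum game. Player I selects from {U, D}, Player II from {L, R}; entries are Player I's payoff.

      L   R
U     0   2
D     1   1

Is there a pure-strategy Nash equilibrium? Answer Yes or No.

Yes

Row minima: U → 0, D → 1; maximin = 1.
Column maxima: L → 1, R → 2; minimax = 1.
maximin = minimax = 1, so a saddle point exists.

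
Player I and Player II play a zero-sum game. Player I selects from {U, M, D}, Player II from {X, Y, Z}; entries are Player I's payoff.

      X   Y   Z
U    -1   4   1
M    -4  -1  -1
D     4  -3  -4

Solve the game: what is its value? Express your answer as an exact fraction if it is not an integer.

0

Row minima: U → -1, M → -4, D → -4; maximin = -1.
Column maxima: X → 4, Y → 4, Z → 1; minimax = 1.
-1 ≠ 1, so there is no saddle point; optimal play is mixed.
M is strictly dominated by U, so Player I never plays it.
With M eliminated, Y is strictly dominated by Z (it gives Player I strictly more in every remaining row), so Player II never plays it.
On the remaining 2×2 (U, D vs X, Z):
Let Player I play U with probability p. Expected payoff against X: (-1)p + 4(1−p) = −5p + 4; against Z: 1p + (-4)(1−p) = 5p − 4.
Setting these equal: −5p + 4 = 5p − 4 ⇒ −10p = -8 ⇒ p = 4/5, and the value is (-5)·(4/5) + 4 = 0.
For Player II: with q = P(X), equating U's and D's payoffs gives −2q + 1 = 8q − 4 ⇒ q = 1/2.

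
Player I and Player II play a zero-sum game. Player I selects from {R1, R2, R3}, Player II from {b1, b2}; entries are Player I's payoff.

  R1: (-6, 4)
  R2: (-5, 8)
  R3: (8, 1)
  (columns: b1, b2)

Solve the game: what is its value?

Row minima: R1 → -6, R2 → -5, R3 → 1; maximin = 1.
Column maxima: b1 → 8, b2 → 8; minimax = 8.
1 ≠ 8, so there is no saddle point; optimal play is mixed.
R1 is strictly dominated by R2, so Player I never plays it.
On the remaining 2×2 (R2, R3 vs b1, b2):
Let Player I play R2 with probability p. Expected payoff against b1: (-5)p + 8(1−p) = −13p + 8; against b2: 8p + 1(1−p) = 7p + 1.
Setting these equal: −13p + 8 = 7p + 1 ⇒ −20p = -7 ⇒ p = 7/20, and the value is (-13)·(7/20) + 8 = 69/20.
For Player II: with q = P(b1), equating R2's and R3's payoffs gives −13q + 8 = 7q + 1 ⇒ q = 7/20.

69/20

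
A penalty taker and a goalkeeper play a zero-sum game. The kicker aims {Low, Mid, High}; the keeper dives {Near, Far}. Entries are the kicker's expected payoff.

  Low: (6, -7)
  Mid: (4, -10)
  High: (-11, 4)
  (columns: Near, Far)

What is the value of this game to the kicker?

-53/28

Row minima: Low → -7, Mid → -10, High → -11; maximin = -7.
Column maxima: Near → 6, Far → 4; minimax = 4.
-7 ≠ 4, so there is no saddle point; optimal play is mixed.
Mid is strictly dominated by Low, so the kicker never plays it.
On the remaining 2×2 (Low, High vs Near, Far):
Let the kicker play Low with probability p. Expected payoff against Near: 6p + (-11)(1−p) = 17p − 11; against Far: (-7)p + 4(1−p) = −11p + 4.
Setting these equal: 17p − 11 = −11p + 4 ⇒ 28p = 15 ⇒ p = 15/28, and the value is (17)·(15/28) − 11 = -53/28.
For the keeper: with q = P(Near), equating Low's and High's payoffs gives 13q − 7 = −15q + 4 ⇒ q = 11/28.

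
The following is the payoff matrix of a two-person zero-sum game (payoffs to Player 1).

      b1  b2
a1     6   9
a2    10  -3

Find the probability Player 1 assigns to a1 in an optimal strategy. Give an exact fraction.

Row minima: a1 → 6, a2 → -3; maximin = 6.
Column maxima: b1 → 10, b2 → 9; minimax = 9.
6 ≠ 9, so there is no saddle point; optimal play is mixed.
Let Player 1 play a1 with probability p. Expected payoff against b1: 6p + 10(1−p) = −4p + 10; against b2: 9p + (-3)(1−p) = 12p − 3.
Setting these equal: −4p + 10 = 12p − 3 ⇒ −16p = -13 ⇒ p = 13/16, and the value is (-4)·(13/16) + 10 = 27/4.
For Player 2: with q = P(b1), equating a1's and a2's payoffs gives −3q + 9 = 13q − 3 ⇒ q = 3/4.

13/16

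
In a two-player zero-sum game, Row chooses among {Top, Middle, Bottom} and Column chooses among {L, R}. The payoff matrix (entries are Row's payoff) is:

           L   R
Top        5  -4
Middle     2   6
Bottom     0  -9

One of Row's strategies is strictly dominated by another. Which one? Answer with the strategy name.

Bottom

Top gives a strictly higher payoff than Bottom against every column: 5 > 0, -4 > -9.
So Bottom is strictly dominated and Row never plays it.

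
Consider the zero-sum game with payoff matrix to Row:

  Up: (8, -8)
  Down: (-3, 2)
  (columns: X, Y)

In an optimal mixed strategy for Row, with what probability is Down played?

16/21

Row minima: Up → -8, Down → -3; maximin = -3.
Column maxima: X → 8, Y → 2; minimax = 2.
-3 ≠ 2, so there is no saddle point; optimal play is mixed.
Let Row play Up with probability p. Expected payoff against X: 8p + (-3)(1−p) = 11p − 3; against Y: (-8)p + 2(1−p) = −10p + 2.
Setting these equal: 11p − 3 = −10p + 2 ⇒ 21p = 5 ⇒ p = 5/21, and the value is (11)·(5/21) − 3 = -8/21.
For Column: with q = P(X), equating Up's and Down's payoffs gives 16q − 8 = −5q + 2 ⇒ q = 10/21.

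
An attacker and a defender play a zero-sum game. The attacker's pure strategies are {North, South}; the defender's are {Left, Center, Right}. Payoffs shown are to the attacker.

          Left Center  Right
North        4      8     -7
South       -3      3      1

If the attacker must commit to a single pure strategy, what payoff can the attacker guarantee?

-3

Row minima: North → -7, South → -3.
The best of these is -3.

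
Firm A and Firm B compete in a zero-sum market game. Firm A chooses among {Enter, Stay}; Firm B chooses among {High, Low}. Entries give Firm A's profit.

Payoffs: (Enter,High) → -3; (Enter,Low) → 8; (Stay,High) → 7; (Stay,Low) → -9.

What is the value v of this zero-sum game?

29/27

Row minima: Enter → -3, Stay → -9; maximin = -3.
Column maxima: High → 7, Low → 8; minimax = 7.
-3 ≠ 7, so there is no saddle point; optimal play is mixed.
Let Firm A play Enter with probability p. Expected payoff against High: (-3)p + 7(1−p) = −10p + 7; against Low: 8p + (-9)(1−p) = 17p − 9.
Setting these equal: −10p + 7 = 17p − 9 ⇒ −27p = -16 ⇒ p = 16/27, and the value is (-10)·(16/27) + 7 = 29/27.
For Firm B: with q = P(High), equating Enter's and Stay's payoffs gives −11q + 8 = 16q − 9 ⇒ q = 17/27.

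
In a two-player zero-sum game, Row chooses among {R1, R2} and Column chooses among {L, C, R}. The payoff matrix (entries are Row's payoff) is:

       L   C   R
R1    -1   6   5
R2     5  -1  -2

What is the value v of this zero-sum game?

23/13

Row minima: R1 → -1, R2 → -2; maximin = -1.
Column maxima: L → 5, C → 6, R → 5; minimax = 5.
-1 ≠ 5, so there is no saddle point; optimal play is mixed.
C is strictly dominated by R (it gives Row strictly more in every row), so Column never plays it.
On the remaining 2×2 (R1, R2 vs L, R):
Let Row play R1 with probability p. Expected payoff against L: (-1)p + 5(1−p) = −6p + 5; against R: 5p + (-2)(1−p) = 7p − 2.
Setting these equal: −6p + 5 = 7p − 2 ⇒ −13p = -7 ⇒ p = 7/13, and the value is (-6)·(7/13) + 5 = 23/13.
For Column: with q = P(L), equating R1's and R2's payoffs gives −6q + 5 = 7q − 2 ⇒ q = 7/13.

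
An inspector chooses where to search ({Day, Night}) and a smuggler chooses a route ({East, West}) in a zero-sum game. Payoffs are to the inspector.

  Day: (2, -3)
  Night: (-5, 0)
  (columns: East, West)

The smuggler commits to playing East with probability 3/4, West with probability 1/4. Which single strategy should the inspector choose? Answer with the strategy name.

Day

Expected payoff of Day: (3/4)·2 + (1/4)·(-3) = 3/4.
Expected payoff of Night: (3/4)·(-5) + (1/4)·0 = -15/4.
The largest is 3/4, so the inspector's best response is Day.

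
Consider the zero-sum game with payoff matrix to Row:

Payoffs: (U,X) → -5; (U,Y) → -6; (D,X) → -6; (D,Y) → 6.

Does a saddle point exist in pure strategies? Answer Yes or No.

No

Row minima: U → -6, D → -6; maximin = -6.
Column maxima: X → -5, Y → 6; minimax = -5.
-6 ≠ -5, so no pure-strategy equilibrium exists.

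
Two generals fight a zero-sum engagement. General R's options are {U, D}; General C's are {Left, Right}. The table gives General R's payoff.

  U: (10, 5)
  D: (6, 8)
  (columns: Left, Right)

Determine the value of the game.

Row minima: U → 5, D → 6; maximin = 6.
Column maxima: Left → 10, Right → 8; minimax = 8.
6 ≠ 8, so there is no saddle point; optimal play is mixed.
Let General R play U with probability p. Expected payoff against Left: 10p + 6(1−p) = 4p + 6; against Right: 5p + 8(1−p) = −3p + 8.
Setting these equal: 4p + 6 = −3p + 8 ⇒ 7p = 2 ⇒ p = 2/7, and the value is (4)·(2/7) + 6 = 50/7.
For General C: with q = P(Left), equating U's and D's payoffs gives 5q + 5 = −2q + 8 ⇒ q = 3/7.

50/7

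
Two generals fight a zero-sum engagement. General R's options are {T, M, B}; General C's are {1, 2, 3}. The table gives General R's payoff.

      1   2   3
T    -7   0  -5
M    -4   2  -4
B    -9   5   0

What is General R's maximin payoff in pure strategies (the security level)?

Row minima: T → -7, M → -4, B → -9.
The best of these is -4.

-4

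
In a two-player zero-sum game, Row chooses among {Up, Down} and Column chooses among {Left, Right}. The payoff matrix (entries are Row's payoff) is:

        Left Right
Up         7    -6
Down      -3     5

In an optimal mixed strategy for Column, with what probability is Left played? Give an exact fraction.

Row minima: Up → -6, Down → -3; maximin = -3.
Column maxima: Left → 7, Right → 5; minimax = 5.
-3 ≠ 5, so there is no saddle point; optimal play is mixed.
Let Row play Up with probability p. Expected payoff against Left: 7p + (-3)(1−p) = 10p − 3; against Right: (-6)p + 5(1−p) = −11p + 5.
Setting these equal: 10p − 3 = −11p + 5 ⇒ 21p = 8 ⇒ p = 8/21, and the value is (10)·(8/21) − 3 = 17/21.
For Column: with q = P(Left), equating Up's and Down's payoffs gives 13q − 6 = −8q + 5 ⇒ q = 11/21.

11/21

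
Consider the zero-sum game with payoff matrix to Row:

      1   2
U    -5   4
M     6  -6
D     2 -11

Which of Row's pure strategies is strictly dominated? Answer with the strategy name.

M gives a strictly higher payoff than D against every column: 6 > 2, -6 > -11.
So D is strictly dominated and Row never plays it.

D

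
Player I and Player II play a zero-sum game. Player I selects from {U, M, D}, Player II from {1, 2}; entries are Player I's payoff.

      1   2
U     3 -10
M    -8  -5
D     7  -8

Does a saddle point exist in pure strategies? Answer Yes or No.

No

Row minima: U → -10, M → -8, D → -8; maximin = -8.
Column maxima: 1 → 7, 2 → -5; minimax = -5.
-8 ≠ -5, so no pure-strategy equilibrium exists.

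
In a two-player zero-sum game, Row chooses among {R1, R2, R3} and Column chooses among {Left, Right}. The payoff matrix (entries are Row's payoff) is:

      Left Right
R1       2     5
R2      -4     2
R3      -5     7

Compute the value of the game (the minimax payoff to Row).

2

Row minima: R1 → 2, R2 → -4, R3 → -5; maximin = 2.
Column maxima: Left → 2, Right → 7; minimax = 2.
Since maximin = minimax = 2, there is a saddle point and the value is 2.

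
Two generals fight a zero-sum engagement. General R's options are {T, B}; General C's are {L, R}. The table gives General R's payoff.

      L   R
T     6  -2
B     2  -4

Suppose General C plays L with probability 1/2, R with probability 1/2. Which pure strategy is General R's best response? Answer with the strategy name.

T

Expected payoff of T: (1/2)·6 + (1/2)·(-2) = 2.
Expected payoff of B: (1/2)·2 + (1/2)·(-4) = -1.
The largest is 2, so General R's best response is T.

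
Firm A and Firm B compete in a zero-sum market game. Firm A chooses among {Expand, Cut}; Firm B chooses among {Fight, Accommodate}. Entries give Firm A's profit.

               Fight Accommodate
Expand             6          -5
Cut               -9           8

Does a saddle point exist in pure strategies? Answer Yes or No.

No

Row minima: Expand → -5, Cut → -9; maximin = -5.
Column maxima: Fight → 6, Accommodate → 8; minimax = 6.
-5 ≠ 6, so no pure-strategy equilibrium exists.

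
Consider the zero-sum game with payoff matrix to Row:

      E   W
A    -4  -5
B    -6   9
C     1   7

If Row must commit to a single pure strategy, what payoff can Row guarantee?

Row minima: A → -5, B → -6, C → 1.
The best of these is 1.

1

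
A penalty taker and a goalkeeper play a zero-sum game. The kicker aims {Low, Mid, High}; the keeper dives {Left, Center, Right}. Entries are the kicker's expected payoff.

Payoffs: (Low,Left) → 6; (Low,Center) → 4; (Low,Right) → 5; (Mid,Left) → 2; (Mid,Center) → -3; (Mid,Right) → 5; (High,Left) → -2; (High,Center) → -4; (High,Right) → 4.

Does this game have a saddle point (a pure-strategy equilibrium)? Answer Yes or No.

Row minima: Low → 4, Mid → -3, High → -4; maximin = 4.
Column maxima: Left → 6, Center → 4, Right → 5; minimax = 4.
maximin = minimax = 4, so a saddle point exists.

Yes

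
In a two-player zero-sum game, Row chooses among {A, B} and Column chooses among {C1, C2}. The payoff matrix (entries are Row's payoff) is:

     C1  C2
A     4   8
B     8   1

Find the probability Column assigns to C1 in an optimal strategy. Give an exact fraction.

7/11

Row minima: A → 4, B → 1; maximin = 4.
Column maxima: C1 → 8, C2 → 8; minimax = 8.
4 ≠ 8, so there is no saddle point; optimal play is mixed.
Let Row play A with probability p. Expected payoff against C1: 4p + 8(1−p) = −4p + 8; against C2: 8p + 1(1−p) = 7p + 1.
Setting these equal: −4p + 8 = 7p + 1 ⇒ −11p = -7 ⇒ p = 7/11, and the value is (-4)·(7/11) + 8 = 60/11.
For Column: with q = P(C1), equating A's and B's payoffs gives −4q + 8 = 7q + 1 ⇒ q = 7/11.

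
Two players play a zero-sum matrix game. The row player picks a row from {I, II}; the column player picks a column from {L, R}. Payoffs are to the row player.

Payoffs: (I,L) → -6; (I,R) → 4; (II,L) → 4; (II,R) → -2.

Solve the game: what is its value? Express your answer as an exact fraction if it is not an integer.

Row minima: I → -6, II → -2; maximin = -2.
Column maxima: L → 4, R → 4; minimax = 4.
-2 ≠ 4, so there is no saddle point; optimal play is mixed.
Let the row player play I with probability p. Expected payoff against L: (-6)p + 4(1−p) = −10p + 4; against R: 4p + (-2)(1−p) = 6p − 2.
Setting these equal: −10p + 4 = 6p − 2 ⇒ −16p = -6 ⇒ p = 3/8, and the value is (-10)·(3/8) + 4 = 1/4.
For the column player: with q = P(L), equating I's and II's payoffs gives −10q + 4 = 6q − 2 ⇒ q = 3/8.

1/4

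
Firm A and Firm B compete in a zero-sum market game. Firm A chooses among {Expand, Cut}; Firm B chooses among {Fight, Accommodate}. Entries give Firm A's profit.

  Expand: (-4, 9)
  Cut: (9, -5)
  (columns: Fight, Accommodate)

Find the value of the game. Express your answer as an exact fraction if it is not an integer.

Row minima: Expand → -4, Cut → -5; maximin = -4.
Column maxima: Fight → 9, Accommodate → 9; minimax = 9.
-4 ≠ 9, so there is no saddle point; optimal play is mixed.
Let Firm A play Expand with probability p. Expected payoff against Fight: (-4)p + 9(1−p) = −13p + 9; against Accommodate: 9p + (-5)(1−p) = 14p − 5.
Setting these equal: −13p + 9 = 14p − 5 ⇒ −27p = -14 ⇒ p = 14/27, and the value is (-13)·(14/27) + 9 = 61/27.
For Firm B: with q = P(Fight), equating Expand's and Cut's payoffs gives −13q + 9 = 14q − 5 ⇒ q = 14/27.

61/27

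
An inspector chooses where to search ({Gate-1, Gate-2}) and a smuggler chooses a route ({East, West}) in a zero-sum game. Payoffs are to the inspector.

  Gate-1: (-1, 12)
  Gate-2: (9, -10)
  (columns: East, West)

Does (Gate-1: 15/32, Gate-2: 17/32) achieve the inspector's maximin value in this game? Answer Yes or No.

Against East this mix gives (15/32)·(-1) + (17/32)·9 = 69/16.
Against West this mix gives (15/32)·12 + (17/32)·(-10) = 5/16.
The smuggler will play West, holding the inspector to 5/16. Shifting weight toward the row that does better against West would raise this floor (the equalizing mix achieves 49/16 against both West and East), so the proposed strategy is not optimal.

No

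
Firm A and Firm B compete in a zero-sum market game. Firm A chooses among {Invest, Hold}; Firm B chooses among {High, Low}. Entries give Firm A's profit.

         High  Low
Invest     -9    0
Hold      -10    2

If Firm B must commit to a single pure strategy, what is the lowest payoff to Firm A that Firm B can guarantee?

Column maxima: High → -9, Low → 2.
The smallest of these is -9.

-9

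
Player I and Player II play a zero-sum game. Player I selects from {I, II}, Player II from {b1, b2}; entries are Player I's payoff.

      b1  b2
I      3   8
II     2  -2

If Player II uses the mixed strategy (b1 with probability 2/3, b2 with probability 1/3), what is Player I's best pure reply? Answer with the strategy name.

Expected payoff of I: (2/3)·3 + (1/3)·8 = 14/3.
Expected payoff of II: (2/3)·2 + (1/3)·(-2) = 2/3.
The largest is 14/3, so Player I's best response is I.

I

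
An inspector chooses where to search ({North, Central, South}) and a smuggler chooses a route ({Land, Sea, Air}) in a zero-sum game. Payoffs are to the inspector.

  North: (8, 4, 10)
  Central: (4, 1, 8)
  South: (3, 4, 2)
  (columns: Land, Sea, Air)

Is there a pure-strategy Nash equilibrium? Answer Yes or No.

Row minima: North → 4, Central → 1, South → 2; maximin = 4.
Column maxima: Land → 8, Sea → 4, Air → 10; minimax = 4.
maximin = minimax = 4, so a saddle point exists.

Yes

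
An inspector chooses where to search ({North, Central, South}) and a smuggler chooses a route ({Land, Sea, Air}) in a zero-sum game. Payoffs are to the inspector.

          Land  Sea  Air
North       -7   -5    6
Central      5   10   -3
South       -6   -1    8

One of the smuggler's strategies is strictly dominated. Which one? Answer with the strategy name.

Land holds the inspector's payoff strictly below Sea in every row: -7 < -5, 5 < 10, -6 < -1.
So Sea is strictly dominated for the smuggler.

Sea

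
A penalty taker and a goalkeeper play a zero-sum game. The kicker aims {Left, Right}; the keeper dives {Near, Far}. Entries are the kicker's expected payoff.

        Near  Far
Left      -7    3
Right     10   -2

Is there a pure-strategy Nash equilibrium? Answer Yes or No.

No

Row minima: Left → -7, Right → -2; maximin = -2.
Column maxima: Near → 10, Far → 3; minimax = 3.
-2 ≠ 3, so no pure-strategy equilibrium exists.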